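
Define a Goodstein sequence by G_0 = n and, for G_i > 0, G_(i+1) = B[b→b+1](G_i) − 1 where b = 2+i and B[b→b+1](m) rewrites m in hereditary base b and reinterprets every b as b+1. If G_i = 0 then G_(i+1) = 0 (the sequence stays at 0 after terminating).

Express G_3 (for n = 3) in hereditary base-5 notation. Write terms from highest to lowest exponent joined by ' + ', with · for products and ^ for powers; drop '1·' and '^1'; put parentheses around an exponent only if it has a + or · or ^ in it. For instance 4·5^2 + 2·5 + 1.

i=0: 3 = 2 + 1 (b=2); 2→3: 3 + 1 = 4; 4−1 = 3
i=1: 3 = 3 (b=3); 3→4: 4 = 4; 4−1 = 3
i=2: 3 = 3 (b=4); 4→5: 3 = 3; 3−1 = 2
i=3: 2 = 2 (b=5); 5→6: 2 = 2; 2−1 = 1

2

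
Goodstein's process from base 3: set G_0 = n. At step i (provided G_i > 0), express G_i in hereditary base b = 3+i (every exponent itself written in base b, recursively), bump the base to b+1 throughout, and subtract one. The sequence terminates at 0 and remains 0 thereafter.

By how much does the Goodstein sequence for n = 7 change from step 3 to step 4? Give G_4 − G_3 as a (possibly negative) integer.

0

i=0: 7 = 2·3 + 1 (b=3); 3→4: 2·4 + 1 = 9; 9−1 = 8
i=1: 8 = 2·4 (b=4); 4→5: 2·5 = 10; 10−1 = 9
i=2: 9 = 5 + 4 (b=5); 5→6: 6 + 4 = 10; 10−1 = 9
i=3: 9 = 6 + 3 (b=6); 6→7: 7 + 3 = 10; 10−1 = 9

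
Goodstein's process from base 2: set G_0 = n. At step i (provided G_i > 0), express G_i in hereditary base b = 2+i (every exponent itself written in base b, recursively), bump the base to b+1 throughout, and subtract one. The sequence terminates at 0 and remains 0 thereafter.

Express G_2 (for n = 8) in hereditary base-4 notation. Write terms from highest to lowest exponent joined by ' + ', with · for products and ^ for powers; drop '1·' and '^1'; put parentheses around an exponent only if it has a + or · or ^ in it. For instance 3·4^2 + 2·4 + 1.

8 —HB2→ 2^(2 + 1) —bump→ 3^(3 + 1) = 81 —(−1)→ 80
80 —HB3→ 2·3^3 + 2·3^2 + 2·3 + 2 —bump→ 2·4^4 + 2·4^2 + 2·4 + 2 = 554 —(−1)→ 553
553 —HB4→ 2·4^4 + 2·4^2 + 2·4 + 1 —bump→ 2·5^5 + 2·5^2 + 2·5 + 1 = 6311 —(−1)→ 6310

2·4^4 + 2·4^2 + 2·4 + 1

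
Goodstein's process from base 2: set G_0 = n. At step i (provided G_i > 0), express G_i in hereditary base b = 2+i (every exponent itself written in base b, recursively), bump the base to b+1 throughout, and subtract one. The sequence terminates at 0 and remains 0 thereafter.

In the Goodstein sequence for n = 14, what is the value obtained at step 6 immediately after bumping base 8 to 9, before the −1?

3487116549

[0] 14 ≡ 2^(2 + 1) + 2^2 + 2 (base 2). Lift 3: 111. −1: 110.
[1] 110 ≡ 3^(3 + 1) + 3^3 + 2 (base 3). Lift 4: 1282. −1: 1281.
[2] 1281 ≡ 4^(4 + 1) + 4^4 + 1 (base 4). Lift 5: 18751. −1: 18750.
[3] 18750 ≡ 5^(5 + 1) + 5^5 (base 5). Lift 6: 326592. −1: 326591.
[4] 326591 ≡ 6^(6 + 1) + 5·6^5 + 5·6^4 + 5·6^3 + 5·6^2 + 5·6 + 5 (base 6). Lift 7: 5862841. −1: 5862840.
[5] 5862840 ≡ 7^(7 + 1) + 5·7^5 + 5·7^4 + 5·7^3 + 5·7^2 + 5·7 + 4 (base 7). Lift 8: 134404972. −1: 134404971.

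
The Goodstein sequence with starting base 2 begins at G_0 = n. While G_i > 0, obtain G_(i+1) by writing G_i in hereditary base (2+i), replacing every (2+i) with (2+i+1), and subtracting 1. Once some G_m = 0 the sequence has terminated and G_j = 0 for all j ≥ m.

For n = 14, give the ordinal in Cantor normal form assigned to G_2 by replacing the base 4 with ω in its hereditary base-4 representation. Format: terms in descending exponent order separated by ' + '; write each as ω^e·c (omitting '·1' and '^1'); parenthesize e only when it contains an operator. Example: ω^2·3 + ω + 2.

G_0=14  [base 2] 2^(2 + 1) + 2^2 + 2  →[2↦3]→  3^(3 + 1) + 3^3 + 3 = 111  −1 ⇒ G_1=110
G_1=110  [base 3] 3^(3 + 1) + 3^3 + 2  →[3↦4]→  4^(4 + 1) + 4^4 + 2 = 1282  −1 ⇒ G_2=1281
G_2=1281  [base 4] 4^(4 + 1) + 4^4 + 1  →[4↦5]→  5^(5 + 1) + 5^5 + 1 = 18751  −1 ⇒ G_3=18750

ω^(ω + 1) + ω^ω + 1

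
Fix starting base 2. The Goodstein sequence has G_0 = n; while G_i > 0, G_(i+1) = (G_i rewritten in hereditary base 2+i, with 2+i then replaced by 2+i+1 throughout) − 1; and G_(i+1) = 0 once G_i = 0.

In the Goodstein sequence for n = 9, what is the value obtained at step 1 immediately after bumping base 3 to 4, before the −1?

1024

step 0: 9 = 2^(2 + 1) + 1; sub 3 for 2: 3^(3 + 1) + 1; = 82; G_1 = 82−1 = 81
step 1: 81 = 3^(3 + 1); sub 4 for 3: 4^(4 + 1); = 1024; G_2 = 1024−1 = 1023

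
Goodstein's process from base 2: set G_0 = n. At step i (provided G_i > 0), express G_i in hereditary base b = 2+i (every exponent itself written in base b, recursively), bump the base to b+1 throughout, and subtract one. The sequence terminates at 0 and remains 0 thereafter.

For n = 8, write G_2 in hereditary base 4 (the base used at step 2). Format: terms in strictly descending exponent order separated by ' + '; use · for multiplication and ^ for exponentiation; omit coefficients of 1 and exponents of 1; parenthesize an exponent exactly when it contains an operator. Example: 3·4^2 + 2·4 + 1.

G_0=8  [base 2] 2^(2 + 1)  →[2↦3]→  3^(3 + 1) = 81  −1 ⇒ G_1=80
G_1=80  [base 3] 2·3^3 + 2·3^2 + 2·3 + 2  →[3↦4]→  2·4^4 + 2·4^2 + 2·4 + 2 = 554  −1 ⇒ G_2=553
G_2=553  [base 4] 2·4^4 + 2·4^2 + 2·4 + 1  →[4↦5]→  2·5^5 + 2·5^2 + 2·5 + 1 = 6311  −1 ⇒ G_3=6310

2·4^4 + 2·4^2 + 2·4 + 1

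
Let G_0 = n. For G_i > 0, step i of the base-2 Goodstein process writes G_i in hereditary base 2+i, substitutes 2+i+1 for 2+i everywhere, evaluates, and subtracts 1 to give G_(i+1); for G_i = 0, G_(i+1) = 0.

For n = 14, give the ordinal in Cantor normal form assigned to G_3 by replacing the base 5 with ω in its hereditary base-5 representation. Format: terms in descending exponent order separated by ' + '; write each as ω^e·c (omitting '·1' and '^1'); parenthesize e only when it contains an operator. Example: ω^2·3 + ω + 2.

G_0 = 14. HB_2(14) = 2^(2 + 1) + 2^2 + 2. Bump = 111. G_1 = 110.
G_1 = 110. HB_3(110) = 3^(3 + 1) + 3^3 + 2. Bump = 1282. G_2 = 1281.
G_2 = 1281. HB_4(1281) = 4^(4 + 1) + 4^4 + 1. Bump = 18751. G_3 = 18750.
G_3 = 18750. HB_5(18750) = 5^(5 + 1) + 5^5. Bump = 326592. G_4 = 326591.

ω^(ω + 1) + ω^ω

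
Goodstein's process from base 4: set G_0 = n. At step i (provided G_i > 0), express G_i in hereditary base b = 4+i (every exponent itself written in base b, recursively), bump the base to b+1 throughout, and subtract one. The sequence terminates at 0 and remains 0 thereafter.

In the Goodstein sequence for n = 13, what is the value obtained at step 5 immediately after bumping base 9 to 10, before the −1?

(0) 13|_4 = 3·4 + 1 ↦ 3·5 + 1|_5 = 16 ⇒ 15
(1) 15|_5 = 3·5 ↦ 3·6|_6 = 18 ⇒ 17
(2) 17|_6 = 2·6 + 5 ↦ 2·7 + 5|_7 = 19 ⇒ 18
(3) 18|_7 = 2·7 + 4 ↦ 2·8 + 4|_8 = 20 ⇒ 19
(4) 19|_8 = 2·8 + 3 ↦ 2·9 + 3|_9 = 21 ⇒ 20
(5) 20|_9 = 2·9 + 2 ↦ 2·10 + 2|_10 = 22 ⇒ 21

22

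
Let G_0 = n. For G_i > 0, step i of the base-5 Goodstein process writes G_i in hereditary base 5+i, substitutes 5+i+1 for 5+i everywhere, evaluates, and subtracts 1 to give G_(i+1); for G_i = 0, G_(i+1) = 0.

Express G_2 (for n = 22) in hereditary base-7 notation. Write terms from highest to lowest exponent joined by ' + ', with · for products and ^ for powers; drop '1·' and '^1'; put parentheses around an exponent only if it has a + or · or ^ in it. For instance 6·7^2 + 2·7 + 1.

4·7

[0] 22 ≡ 4·5 + 2 (base 5). Lift 6: 26. −1: 25.
[1] 25 ≡ 4·6 + 1 (base 6). Lift 7: 29. −1: 28.
[2] 28 ≡ 4·7 (base 7). Lift 8: 32. −1: 31.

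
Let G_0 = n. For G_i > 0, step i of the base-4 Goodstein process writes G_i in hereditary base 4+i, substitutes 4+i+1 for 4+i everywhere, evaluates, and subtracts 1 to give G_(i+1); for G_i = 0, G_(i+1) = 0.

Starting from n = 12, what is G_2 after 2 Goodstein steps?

15

[0] 12 ≡ 3·4 (base 4). Lift 5: 15. −1: 14.
[1] 14 ≡ 2·5 + 4 (base 5). Lift 6: 16. −1: 15.
[2] 15 ≡ 2·6 + 3 (base 6). Lift 7: 17. −1: 16.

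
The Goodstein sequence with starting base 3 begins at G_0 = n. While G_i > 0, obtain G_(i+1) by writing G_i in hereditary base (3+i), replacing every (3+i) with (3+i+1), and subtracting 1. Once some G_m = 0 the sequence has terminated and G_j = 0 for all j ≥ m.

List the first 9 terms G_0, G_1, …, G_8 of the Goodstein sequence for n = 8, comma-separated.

8, 9, 10, 11, 11, 11, 11, 11, 11

8 —HB3→ 2·3 + 2 —bump→ 2·4 + 2 = 10 —(−1)→ 9
9 —HB4→ 2·4 + 1 —bump→ 2·5 + 1 = 11 —(−1)→ 10
10 —HB5→ 2·5 —bump→ 2·6 = 12 —(−1)→ 11
11 —HB6→ 6 + 5 —bump→ 7 + 5 = 12 —(−1)→ 11
11 —HB7→ 7 + 4 —bump→ 8 + 4 = 12 —(−1)→ 11
11 —HB8→ 8 + 3 —bump→ 9 + 3 = 12 —(−1)→ 11
11 —HB9→ 9 + 2 —bump→ 10 + 2 = 12 —(−1)→ 11
11 —HB10→ 10 + 1 —bump→ 11 + 1 = 12 —(−1)→ 11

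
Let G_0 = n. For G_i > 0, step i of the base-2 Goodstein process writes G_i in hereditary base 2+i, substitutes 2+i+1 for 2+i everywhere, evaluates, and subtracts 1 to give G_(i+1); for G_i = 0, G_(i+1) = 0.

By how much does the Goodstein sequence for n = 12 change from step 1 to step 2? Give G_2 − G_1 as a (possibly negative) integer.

step 0: 12 = 2^(2 + 1) + 2^2; sub 3 for 2: 3^(3 + 1) + 3^3; = 108; G_1 = 108−1 = 107
step 1: 107 = 3^(3 + 1) + 2·3^2 + 2·3 + 2; sub 4 for 3: 4^(4 + 1) + 2·4^2 + 2·4 + 2; = 1066; G_2 = 1066−1 = 1065

958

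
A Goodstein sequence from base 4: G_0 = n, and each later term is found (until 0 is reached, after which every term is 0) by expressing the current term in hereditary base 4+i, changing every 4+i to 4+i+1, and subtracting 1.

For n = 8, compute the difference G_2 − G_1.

0

8 —HB4→ 2·4 —bump→ 2·5 = 10 —(−1)→ 9
9 —HB5→ 5 + 4 —bump→ 6 + 4 = 10 —(−1)→ 9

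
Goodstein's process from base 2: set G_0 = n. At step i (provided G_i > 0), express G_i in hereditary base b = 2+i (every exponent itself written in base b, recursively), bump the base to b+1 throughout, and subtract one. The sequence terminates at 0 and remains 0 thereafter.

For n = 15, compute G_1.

111

step 0: 15 = 2^(2 + 1) + 2^2 + 2 + 1; sub 3 for 2: 3^(3 + 1) + 3^3 + 3 + 1; = 112; G_1 = 112−1 = 111
step 1: 111 = 3^(3 + 1) + 3^3 + 3; sub 4 for 3: 4^(4 + 1) + 4^4 + 4; = 1284; G_2 = 1284−1 = 1283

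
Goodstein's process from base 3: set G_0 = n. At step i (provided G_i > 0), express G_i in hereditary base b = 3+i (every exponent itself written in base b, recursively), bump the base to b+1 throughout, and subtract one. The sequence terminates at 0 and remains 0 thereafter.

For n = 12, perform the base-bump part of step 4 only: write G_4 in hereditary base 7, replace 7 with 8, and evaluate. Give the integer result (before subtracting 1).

64

[0] 12 ≡ 3^2 + 3 (base 3). Lift 4: 20. −1: 19.
[1] 19 ≡ 4^2 + 3 (base 4). Lift 5: 28. −1: 27.
[2] 27 ≡ 5^2 + 2 (base 5). Lift 6: 38. −1: 37.
[3] 37 ≡ 6^2 + 1 (base 6). Lift 7: 50. −1: 49.
[4] 49 ≡ 7^2 (base 7). Lift 8: 64. −1: 63.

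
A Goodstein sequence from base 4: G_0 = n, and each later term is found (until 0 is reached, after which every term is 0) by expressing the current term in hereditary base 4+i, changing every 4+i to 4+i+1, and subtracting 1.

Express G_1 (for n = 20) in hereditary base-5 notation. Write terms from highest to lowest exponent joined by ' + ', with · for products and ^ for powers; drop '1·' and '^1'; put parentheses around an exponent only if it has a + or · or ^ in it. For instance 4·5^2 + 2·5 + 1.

5^2 + 4

G_0 = 20. HB_4(20) = 4^2 + 4. Bump = 30. G_1 = 29.
G_1 = 29. HB_5(29) = 5^2 + 4. Bump = 40. G_2 = 39.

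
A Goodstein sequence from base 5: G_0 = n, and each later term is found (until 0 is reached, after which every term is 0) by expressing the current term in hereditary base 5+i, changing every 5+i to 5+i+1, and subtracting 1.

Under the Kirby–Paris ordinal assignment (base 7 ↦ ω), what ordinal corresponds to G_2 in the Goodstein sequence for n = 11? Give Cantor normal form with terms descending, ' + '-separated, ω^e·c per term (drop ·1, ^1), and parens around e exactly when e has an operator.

11 —HB5→ 2·5 + 1 —bump→ 2·6 + 1 = 13 —(−1)→ 12
12 —HB6→ 2·6 —bump→ 2·7 = 14 —(−1)→ 13
13 —HB7→ 7 + 6 —bump→ 8 + 6 = 14 —(−1)→ 13

ω + 6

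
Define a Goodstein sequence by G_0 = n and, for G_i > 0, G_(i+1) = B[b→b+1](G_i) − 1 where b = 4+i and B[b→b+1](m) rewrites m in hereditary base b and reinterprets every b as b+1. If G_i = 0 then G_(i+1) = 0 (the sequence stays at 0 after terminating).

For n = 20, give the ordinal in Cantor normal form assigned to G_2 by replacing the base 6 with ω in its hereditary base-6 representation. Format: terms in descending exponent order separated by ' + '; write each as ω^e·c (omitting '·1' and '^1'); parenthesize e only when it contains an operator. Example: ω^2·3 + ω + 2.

ω^2 + 3

i=0: 20 = 4^2 + 4 (b=4); 4→5: 5^2 + 5 = 30; 30−1 = 29
i=1: 29 = 5^2 + 4 (b=5); 5→6: 6^2 + 4 = 40; 40−1 = 39
i=2: 39 = 6^2 + 3 (b=6); 6→7: 7^2 + 3 = 52; 52−1 = 51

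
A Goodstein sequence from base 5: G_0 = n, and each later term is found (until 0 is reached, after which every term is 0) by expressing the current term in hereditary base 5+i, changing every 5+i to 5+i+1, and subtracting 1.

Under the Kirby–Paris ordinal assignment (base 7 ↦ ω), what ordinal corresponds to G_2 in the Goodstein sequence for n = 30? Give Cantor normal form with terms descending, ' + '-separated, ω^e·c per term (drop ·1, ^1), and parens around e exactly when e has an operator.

ω^2 + 4

30 —HB5→ 5^2 + 5 —bump→ 6^2 + 6 = 42 —(−1)→ 41
41 —HB6→ 6^2 + 5 —bump→ 7^2 + 5 = 54 —(−1)→ 53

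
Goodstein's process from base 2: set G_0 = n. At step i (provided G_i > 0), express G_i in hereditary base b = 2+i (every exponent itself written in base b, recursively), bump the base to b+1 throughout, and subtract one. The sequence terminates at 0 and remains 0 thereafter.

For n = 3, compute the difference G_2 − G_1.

base 2: 3 = 2 + 1; at 3: 3 + 1 = 4; next = 3
base 3: 3 = 3; at 4: 4 = 4; next = 3

0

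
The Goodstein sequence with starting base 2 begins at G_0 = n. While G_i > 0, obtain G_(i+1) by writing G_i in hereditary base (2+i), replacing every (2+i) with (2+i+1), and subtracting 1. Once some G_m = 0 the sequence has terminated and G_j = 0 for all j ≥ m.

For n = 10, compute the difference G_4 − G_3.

264310

(0) 10|_2 = 2^(2 + 1) + 2 ↦ 3^(3 + 1) + 3|_3 = 84 ⇒ 83
(1) 83|_3 = 3^(3 + 1) + 2 ↦ 4^(4 + 1) + 2|_4 = 1026 ⇒ 1025
(2) 1025|_4 = 4^(4 + 1) + 1 ↦ 5^(5 + 1) + 1|_5 = 15626 ⇒ 15625
(3) 15625|_5 = 5^(5 + 1) ↦ 6^(6 + 1)|_6 = 279936 ⇒ 279935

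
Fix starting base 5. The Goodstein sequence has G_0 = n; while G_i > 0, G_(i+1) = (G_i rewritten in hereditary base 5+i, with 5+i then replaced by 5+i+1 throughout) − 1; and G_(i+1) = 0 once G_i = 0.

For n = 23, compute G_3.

step 0: 23 = 4·5 + 3; sub 6 for 5: 4·6 + 3; = 27; G_1 = 27−1 = 26
step 1: 26 = 4·6 + 2; sub 7 for 6: 4·7 + 2; = 30; G_2 = 30−1 = 29
step 2: 29 = 4·7 + 1; sub 8 for 7: 4·8 + 1; = 33; G_3 = 33−1 = 32
step 3: 32 = 4·8; sub 9 for 8: 4·9; = 36; G_4 = 36−1 = 35

32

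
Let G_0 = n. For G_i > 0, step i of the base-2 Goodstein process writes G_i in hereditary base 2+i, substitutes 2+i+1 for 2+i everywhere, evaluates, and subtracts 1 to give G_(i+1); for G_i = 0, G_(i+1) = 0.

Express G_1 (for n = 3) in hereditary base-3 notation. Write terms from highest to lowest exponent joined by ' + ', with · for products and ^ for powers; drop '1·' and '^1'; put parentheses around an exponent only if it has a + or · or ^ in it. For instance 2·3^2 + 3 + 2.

3

(0) 3|_2 = 2 + 1 ↦ 3 + 1|_3 = 4 ⇒ 3
(1) 3|_3 = 3 ↦ 4|_4 = 4 ⇒ 3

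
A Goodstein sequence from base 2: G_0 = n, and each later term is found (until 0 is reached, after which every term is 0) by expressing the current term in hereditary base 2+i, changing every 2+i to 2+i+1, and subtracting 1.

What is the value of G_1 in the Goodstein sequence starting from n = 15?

step 0: 15 = 2^(2 + 1) + 2^2 + 2 + 1; sub 3 for 2: 3^(3 + 1) + 3^3 + 3 + 1; = 112; G_1 = 112−1 = 111
step 1: 111 = 3^(3 + 1) + 3^3 + 3; sub 4 for 3: 4^(4 + 1) + 4^4 + 4; = 1284; G_2 = 1284−1 = 1283

111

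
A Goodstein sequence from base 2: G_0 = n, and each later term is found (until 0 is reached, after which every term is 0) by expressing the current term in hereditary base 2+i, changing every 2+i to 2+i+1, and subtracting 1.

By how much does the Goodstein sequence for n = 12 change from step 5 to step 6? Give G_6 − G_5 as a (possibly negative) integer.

128452957

[0] 12 ≡ 2^(2 + 1) + 2^2 (base 2). Lift 3: 108. −1: 107.
[1] 107 ≡ 3^(3 + 1) + 2·3^2 + 2·3 + 2 (base 3). Lift 4: 1066. −1: 1065.
[2] 1065 ≡ 4^(4 + 1) + 2·4^2 + 2·4 + 1 (base 4). Lift 5: 15686. −1: 15685.
[3] 15685 ≡ 5^(5 + 1) + 2·5^2 + 2·5 (base 5). Lift 6: 280020. −1: 280019.
[4] 280019 ≡ 6^(6 + 1) + 2·6^2 + 6 + 5 (base 6). Lift 7: 5764911. −1: 5764910.
[5] 5764910 ≡ 7^(7 + 1) + 2·7^2 + 7 + 4 (base 7). Lift 8: 134217868. −1: 134217867.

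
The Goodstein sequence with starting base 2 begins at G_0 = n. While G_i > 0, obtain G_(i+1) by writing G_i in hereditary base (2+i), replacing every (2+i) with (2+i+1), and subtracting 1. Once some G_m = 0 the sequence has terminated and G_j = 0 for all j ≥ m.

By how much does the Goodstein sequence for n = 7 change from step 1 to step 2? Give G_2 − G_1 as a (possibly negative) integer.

7 —HB2→ 2^2 + 2 + 1 —bump→ 3^3 + 3 + 1 = 31 —(−1)→ 30
30 —HB3→ 3^3 + 3 —bump→ 4^4 + 4 = 260 —(−1)→ 259

229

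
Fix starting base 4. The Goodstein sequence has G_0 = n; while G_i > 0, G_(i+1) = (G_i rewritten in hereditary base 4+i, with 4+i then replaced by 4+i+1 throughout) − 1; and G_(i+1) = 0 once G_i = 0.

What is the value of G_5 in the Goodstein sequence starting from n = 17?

(0) 17|_4 = 4^2 + 1 ↦ 5^2 + 1|_5 = 26 ⇒ 25
(1) 25|_5 = 5^2 ↦ 6^2|_6 = 36 ⇒ 35
(2) 35|_6 = 5·6 + 5 ↦ 5·7 + 5|_7 = 40 ⇒ 39
(3) 39|_7 = 5·7 + 4 ↦ 5·8 + 4|_8 = 44 ⇒ 43
(4) 43|_8 = 5·8 + 3 ↦ 5·9 + 3|_9 = 48 ⇒ 47

47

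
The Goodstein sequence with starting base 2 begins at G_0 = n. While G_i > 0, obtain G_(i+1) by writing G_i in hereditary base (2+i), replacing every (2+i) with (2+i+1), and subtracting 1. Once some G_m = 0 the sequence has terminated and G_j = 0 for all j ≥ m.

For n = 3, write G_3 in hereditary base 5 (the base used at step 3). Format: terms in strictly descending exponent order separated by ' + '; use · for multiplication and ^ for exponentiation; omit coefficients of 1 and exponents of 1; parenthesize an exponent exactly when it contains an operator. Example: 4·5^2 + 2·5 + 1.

3 —HB2→ 2 + 1 —bump→ 3 + 1 = 4 —(−1)→ 3
3 —HB3→ 3 —bump→ 4 = 4 —(−1)→ 3
3 —HB4→ 3 —bump→ 3 = 3 —(−1)→ 2

2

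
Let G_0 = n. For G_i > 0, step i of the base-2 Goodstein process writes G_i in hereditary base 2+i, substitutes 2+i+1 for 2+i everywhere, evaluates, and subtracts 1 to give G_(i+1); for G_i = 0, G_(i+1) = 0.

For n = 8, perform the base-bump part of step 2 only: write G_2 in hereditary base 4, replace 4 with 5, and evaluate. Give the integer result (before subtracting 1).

6311

step 0: 8 = 2^(2 + 1); sub 3 for 2: 3^(3 + 1); = 81; G_1 = 81−1 = 80
step 1: 80 = 2·3^3 + 2·3^2 + 2·3 + 2; sub 4 for 3: 2·4^4 + 2·4^2 + 2·4 + 2; = 554; G_2 = 554−1 = 553
step 2: 553 = 2·4^4 + 2·4^2 + 2·4 + 1; sub 5 for 4: 2·5^5 + 2·5^2 + 2·5 + 1; = 6311; G_3 = 6311−1 = 6310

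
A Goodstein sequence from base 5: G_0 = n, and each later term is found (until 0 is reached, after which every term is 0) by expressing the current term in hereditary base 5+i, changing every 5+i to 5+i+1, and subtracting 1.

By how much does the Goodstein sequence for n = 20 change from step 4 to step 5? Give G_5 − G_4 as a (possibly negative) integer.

2

base 5: 20 = 4·5; at 6: 4·6 = 24; next = 23
base 6: 23 = 3·6 + 5; at 7: 3·7 + 5 = 26; next = 25
base 7: 25 = 3·7 + 4; at 8: 3·8 + 4 = 28; next = 27
base 8: 27 = 3·8 + 3; at 9: 3·9 + 3 = 30; next = 29
base 9: 29 = 3·9 + 2; at 10: 3·10 + 2 = 32; next = 31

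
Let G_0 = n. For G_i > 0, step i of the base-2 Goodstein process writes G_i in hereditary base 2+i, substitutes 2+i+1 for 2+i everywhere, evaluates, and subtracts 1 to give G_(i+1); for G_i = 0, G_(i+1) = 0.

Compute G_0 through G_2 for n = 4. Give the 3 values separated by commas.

G_0 = 4. HB_2(4) = 2^2. Bump = 27. G_1 = 26.
G_1 = 26. HB_3(26) = 2·3^2 + 2·3 + 2. Bump = 42. G_2 = 41.

4, 26, 41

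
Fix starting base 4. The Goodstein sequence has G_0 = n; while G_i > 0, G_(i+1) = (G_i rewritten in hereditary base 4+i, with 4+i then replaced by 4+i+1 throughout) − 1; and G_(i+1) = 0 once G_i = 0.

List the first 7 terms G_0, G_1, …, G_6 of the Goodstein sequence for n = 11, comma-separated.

11, 12, 13, 14, 15, 15, 15

i=0: 11 = 2·4 + 3 (b=4); 4→5: 2·5 + 3 = 13; 13−1 = 12
i=1: 12 = 2·5 + 2 (b=5); 5→6: 2·6 + 2 = 14; 14−1 = 13
i=2: 13 = 2·6 + 1 (b=6); 6→7: 2·7 + 1 = 15; 15−1 = 14
i=3: 14 = 2·7 (b=7); 7→8: 2·8 = 16; 16−1 = 15
i=4: 15 = 8 + 7 (b=8); 8→9: 9 + 7 = 16; 16−1 = 15
i=5: 15 = 9 + 6 (b=9); 9→10: 10 + 6 = 16; 16−1 = 15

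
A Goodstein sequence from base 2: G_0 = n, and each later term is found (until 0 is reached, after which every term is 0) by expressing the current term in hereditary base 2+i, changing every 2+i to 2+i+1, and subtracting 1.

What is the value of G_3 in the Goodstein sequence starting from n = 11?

15627

(0) 11|_2 = 2^(2 + 1) + 2 + 1 ↦ 3^(3 + 1) + 3 + 1|_3 = 85 ⇒ 84
(1) 84|_3 = 3^(3 + 1) + 3 ↦ 4^(4 + 1) + 4|_4 = 1028 ⇒ 1027
(2) 1027|_4 = 4^(4 + 1) + 3 ↦ 5^(5 + 1) + 3|_5 = 15628 ⇒ 15627
(3) 15627|_5 = 5^(5 + 1) + 2 ↦ 6^(6 + 1) + 2|_6 = 279938 ⇒ 279937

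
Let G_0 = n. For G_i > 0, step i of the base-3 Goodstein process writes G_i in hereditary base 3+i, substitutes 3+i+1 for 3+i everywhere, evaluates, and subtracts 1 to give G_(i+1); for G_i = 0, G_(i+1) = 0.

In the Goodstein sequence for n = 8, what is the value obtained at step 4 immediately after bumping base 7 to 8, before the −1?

12

base 3: 8 = 2·3 + 2; at 4: 2·4 + 2 = 10; next = 9
base 4: 9 = 2·4 + 1; at 5: 2·5 + 1 = 11; next = 10
base 5: 10 = 2·5; at 6: 2·6 = 12; next = 11
base 6: 11 = 6 + 5; at 7: 7 + 5 = 12; next = 11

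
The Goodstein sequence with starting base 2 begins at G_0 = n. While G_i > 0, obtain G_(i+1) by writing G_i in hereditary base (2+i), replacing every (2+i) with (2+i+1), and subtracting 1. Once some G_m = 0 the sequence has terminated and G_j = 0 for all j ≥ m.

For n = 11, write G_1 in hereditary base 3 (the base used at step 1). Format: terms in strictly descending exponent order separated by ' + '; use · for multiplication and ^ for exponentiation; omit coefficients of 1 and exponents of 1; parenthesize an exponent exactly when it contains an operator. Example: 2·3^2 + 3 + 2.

(0) 11|_2 = 2^(2 + 1) + 2 + 1 ↦ 3^(3 + 1) + 3 + 1|_3 = 85 ⇒ 84
(1) 84|_3 = 3^(3 + 1) + 3 ↦ 4^(4 + 1) + 4|_4 = 1028 ⇒ 1027

3^(3 + 1) + 3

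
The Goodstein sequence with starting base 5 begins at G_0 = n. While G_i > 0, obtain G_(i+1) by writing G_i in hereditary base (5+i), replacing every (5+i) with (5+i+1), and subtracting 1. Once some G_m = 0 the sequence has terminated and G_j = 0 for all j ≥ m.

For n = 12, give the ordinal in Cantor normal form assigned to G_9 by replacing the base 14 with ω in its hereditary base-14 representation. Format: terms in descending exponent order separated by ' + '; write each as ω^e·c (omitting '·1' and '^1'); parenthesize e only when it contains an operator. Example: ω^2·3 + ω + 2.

G_0 = 12. HB_5(12) = 2·5 + 2. Bump = 14. G_1 = 13.
G_1 = 13. HB_6(13) = 2·6 + 1. Bump = 15. G_2 = 14.
G_2 = 14. HB_7(14) = 2·7. Bump = 16. G_3 = 15.
G_3 = 15. HB_8(15) = 8 + 7. Bump = 16. G_4 = 15.
G_4 = 15. HB_9(15) = 9 + 6. Bump = 16. G_5 = 15.
G_5 = 15. HB_10(15) = 10 + 5. Bump = 16. G_6 = 15.
G_6 = 15. HB_11(15) = 11 + 4. Bump = 16. G_7 = 15.
G_7 = 15. HB_12(15) = 12 + 3. Bump = 16. G_8 = 15.
G_8 = 15. HB_13(15) = 13 + 2. Bump = 16. G_9 = 15.

ω + 1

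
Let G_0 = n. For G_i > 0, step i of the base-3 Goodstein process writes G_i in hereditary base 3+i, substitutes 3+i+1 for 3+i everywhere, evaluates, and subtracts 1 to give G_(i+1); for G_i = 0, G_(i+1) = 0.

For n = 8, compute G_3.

base 3: 8 = 2·3 + 2; at 4: 2·4 + 2 = 10; next = 9
base 4: 9 = 2·4 + 1; at 5: 2·5 + 1 = 11; next = 10
base 5: 10 = 2·5; at 6: 2·6 = 12; next = 11
base 6: 11 = 6 + 5; at 7: 7 + 5 = 12; next = 11

11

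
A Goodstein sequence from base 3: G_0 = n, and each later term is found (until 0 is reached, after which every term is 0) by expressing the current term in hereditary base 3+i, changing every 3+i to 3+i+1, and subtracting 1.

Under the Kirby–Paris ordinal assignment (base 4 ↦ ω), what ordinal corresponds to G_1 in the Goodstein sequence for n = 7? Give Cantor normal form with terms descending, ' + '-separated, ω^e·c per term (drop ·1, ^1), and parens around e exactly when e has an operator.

ω·2

step 0: 7 = 2·3 + 1; sub 4 for 3: 2·4 + 1; = 9; G_1 = 9−1 = 8
step 1: 8 = 2·4; sub 5 for 4: 2·5; = 10; G_2 = 10−1 = 9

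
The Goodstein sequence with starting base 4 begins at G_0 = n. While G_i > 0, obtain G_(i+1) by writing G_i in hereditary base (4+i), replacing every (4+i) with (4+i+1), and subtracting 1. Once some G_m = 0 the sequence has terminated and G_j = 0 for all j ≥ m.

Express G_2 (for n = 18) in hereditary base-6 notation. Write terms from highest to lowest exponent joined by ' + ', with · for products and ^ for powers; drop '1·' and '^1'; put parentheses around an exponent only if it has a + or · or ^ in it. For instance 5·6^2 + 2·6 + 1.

6^2

step 0: 18 = 4^2 + 2; sub 5 for 4: 5^2 + 2; = 27; G_1 = 27−1 = 26
step 1: 26 = 5^2 + 1; sub 6 for 5: 6^2 + 1; = 37; G_2 = 37−1 = 36
step 2: 36 = 6^2; sub 7 for 6: 7^2; = 49; G_3 = 49−1 = 48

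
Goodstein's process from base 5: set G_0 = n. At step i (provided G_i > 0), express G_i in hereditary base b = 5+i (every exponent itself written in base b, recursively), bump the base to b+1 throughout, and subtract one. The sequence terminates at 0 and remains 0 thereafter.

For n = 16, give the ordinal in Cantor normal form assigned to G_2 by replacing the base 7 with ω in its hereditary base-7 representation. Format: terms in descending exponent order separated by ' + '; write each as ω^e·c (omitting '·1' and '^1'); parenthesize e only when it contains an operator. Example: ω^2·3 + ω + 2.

ω·2 + 6

i=0: 16 = 3·5 + 1 (b=5); 5→6: 3·6 + 1 = 19; 19−1 = 18
i=1: 18 = 3·6 (b=6); 6→7: 3·7 = 21; 21−1 = 20
i=2: 20 = 2·7 + 6 (b=7); 7→8: 2·8 + 6 = 22; 22−1 = 21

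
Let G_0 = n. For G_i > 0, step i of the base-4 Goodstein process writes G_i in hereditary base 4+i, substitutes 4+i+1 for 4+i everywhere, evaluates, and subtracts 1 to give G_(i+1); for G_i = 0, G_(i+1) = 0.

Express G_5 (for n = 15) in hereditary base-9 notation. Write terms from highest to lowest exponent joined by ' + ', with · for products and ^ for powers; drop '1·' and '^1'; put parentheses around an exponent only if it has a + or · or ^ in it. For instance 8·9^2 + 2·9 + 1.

(0) 15|_4 = 3·4 + 3 ↦ 3·5 + 3|_5 = 18 ⇒ 17
(1) 17|_5 = 3·5 + 2 ↦ 3·6 + 2|_6 = 20 ⇒ 19
(2) 19|_6 = 3·6 + 1 ↦ 3·7 + 1|_7 = 22 ⇒ 21
(3) 21|_7 = 3·7 ↦ 3·8|_8 = 24 ⇒ 23
(4) 23|_8 = 2·8 + 7 ↦ 2·9 + 7|_9 = 25 ⇒ 24
(5) 24|_9 = 2·9 + 6 ↦ 2·10 + 6|_10 = 26 ⇒ 25

2·9 + 6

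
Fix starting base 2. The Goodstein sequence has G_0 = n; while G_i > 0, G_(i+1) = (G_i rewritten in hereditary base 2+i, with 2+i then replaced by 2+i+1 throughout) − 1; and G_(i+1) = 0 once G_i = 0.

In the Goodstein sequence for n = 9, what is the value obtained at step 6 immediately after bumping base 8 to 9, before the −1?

1162263922

G_0=9  [base 2] 2^(2 + 1) + 1  →[2↦3]→  3^(3 + 1) + 1 = 82  −1 ⇒ G_1=81
G_1=81  [base 3] 3^(3 + 1)  →[3↦4]→  4^(4 + 1) = 1024  −1 ⇒ G_2=1023
G_2=1023  [base 4] 3·4^4 + 3·4^3 + 3·4^2 + 3·4 + 3  →[4↦5]→  3·5^5 + 3·5^3 + 3·5^2 + 3·5 + 3 = 9843  −1 ⇒ G_3=9842
G_3=9842  [base 5] 3·5^5 + 3·5^3 + 3·5^2 + 3·5 + 2  →[5↦6]→  3·6^6 + 3·6^3 + 3·6^2 + 3·6 + 2 = 140744  −1 ⇒ G_4=140743
G_4=140743  [base 6] 3·6^6 + 3·6^3 + 3·6^2 + 3·6 + 1  →[6↦7]→  3·7^7 + 3·7^3 + 3·7^2 + 3·7 + 1 = 2471827  −1 ⇒ G_5=2471826
G_5=2471826  [base 7] 3·7^7 + 3·7^3 + 3·7^2 + 3·7  →[7↦8]→  3·8^8 + 3·8^3 + 3·8^2 + 3·8 = 50333400  −1 ⇒ G_6=50333399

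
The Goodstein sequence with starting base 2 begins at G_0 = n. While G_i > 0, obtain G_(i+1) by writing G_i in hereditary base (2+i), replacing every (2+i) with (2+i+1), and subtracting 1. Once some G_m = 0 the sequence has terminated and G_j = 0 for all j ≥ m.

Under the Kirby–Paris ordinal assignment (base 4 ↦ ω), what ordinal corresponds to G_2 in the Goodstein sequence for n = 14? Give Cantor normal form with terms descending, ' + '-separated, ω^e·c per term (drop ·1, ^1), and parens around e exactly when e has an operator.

G_0 = 14. HB_2(14) = 2^(2 + 1) + 2^2 + 2. Bump = 111. G_1 = 110.
G_1 = 110. HB_3(110) = 3^(3 + 1) + 3^3 + 2. Bump = 1282. G_2 = 1281.

ω^(ω + 1) + ω^ω + 1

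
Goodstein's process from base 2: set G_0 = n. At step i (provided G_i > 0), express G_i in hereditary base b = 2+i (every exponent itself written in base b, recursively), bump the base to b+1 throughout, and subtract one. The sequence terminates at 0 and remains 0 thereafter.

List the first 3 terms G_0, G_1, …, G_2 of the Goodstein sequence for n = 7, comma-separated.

7, 30, 259

[0] 7 ≡ 2^2 + 2 + 1 (base 2). Lift 3: 31. −1: 30.
[1] 30 ≡ 3^3 + 3 (base 3). Lift 4: 260. −1: 259.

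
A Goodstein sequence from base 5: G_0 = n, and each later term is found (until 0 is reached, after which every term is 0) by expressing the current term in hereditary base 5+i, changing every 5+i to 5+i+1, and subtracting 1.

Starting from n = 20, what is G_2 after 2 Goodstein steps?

[0] 20 ≡ 4·5 (base 5). Lift 6: 24. −1: 23.
[1] 23 ≡ 3·6 + 5 (base 6). Lift 7: 26. −1: 25.
[2] 25 ≡ 3·7 + 4 (base 7). Lift 8: 28. −1: 27.

25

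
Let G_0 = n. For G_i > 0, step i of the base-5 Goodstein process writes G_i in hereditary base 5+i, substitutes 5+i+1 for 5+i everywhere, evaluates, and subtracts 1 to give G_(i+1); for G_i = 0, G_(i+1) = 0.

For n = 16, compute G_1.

i=0: 16 = 3·5 + 1 (b=5); 5→6: 3·6 + 1 = 19; 19−1 = 18
i=1: 18 = 3·6 (b=6); 6→7: 3·7 = 21; 21−1 = 20

18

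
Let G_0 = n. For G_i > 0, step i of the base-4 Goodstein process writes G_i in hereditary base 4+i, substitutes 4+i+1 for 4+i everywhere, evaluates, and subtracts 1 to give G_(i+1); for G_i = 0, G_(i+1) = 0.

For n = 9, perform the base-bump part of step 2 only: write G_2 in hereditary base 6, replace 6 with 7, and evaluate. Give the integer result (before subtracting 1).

12

9 —HB4→ 2·4 + 1 —bump→ 2·5 + 1 = 11 —(−1)→ 10
10 —HB5→ 2·5 —bump→ 2·6 = 12 —(−1)→ 11
11 —HB6→ 6 + 5 —bump→ 7 + 5 = 12 —(−1)→ 11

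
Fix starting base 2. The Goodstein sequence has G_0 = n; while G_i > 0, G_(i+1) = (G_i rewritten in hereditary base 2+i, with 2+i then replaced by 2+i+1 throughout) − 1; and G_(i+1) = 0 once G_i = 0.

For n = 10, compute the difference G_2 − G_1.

(0) 10|_2 = 2^(2 + 1) + 2 ↦ 3^(3 + 1) + 3|_3 = 84 ⇒ 83
(1) 83|_3 = 3^(3 + 1) + 2 ↦ 4^(4 + 1) + 2|_4 = 1026 ⇒ 1025

942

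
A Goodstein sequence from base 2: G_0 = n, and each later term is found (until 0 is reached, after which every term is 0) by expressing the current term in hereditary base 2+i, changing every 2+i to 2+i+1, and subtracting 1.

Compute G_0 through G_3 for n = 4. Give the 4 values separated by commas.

4, 26, 41, 60

G_0 = 4. HB_2(4) = 2^2. Bump = 27. G_1 = 26.
G_1 = 26. HB_3(26) = 2·3^2 + 2·3 + 2. Bump = 42. G_2 = 41.
G_2 = 41. HB_4(41) = 2·4^2 + 2·4 + 1. Bump = 61. G_3 = 60.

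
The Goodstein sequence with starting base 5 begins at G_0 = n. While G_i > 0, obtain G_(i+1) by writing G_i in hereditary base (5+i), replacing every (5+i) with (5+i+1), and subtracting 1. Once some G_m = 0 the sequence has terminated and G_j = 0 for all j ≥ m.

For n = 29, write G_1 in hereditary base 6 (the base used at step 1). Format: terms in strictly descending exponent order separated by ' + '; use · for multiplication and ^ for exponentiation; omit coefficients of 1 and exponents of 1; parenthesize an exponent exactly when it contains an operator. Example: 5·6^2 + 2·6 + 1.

6^2 + 3

G_0=29  [base 5] 5^2 + 4  →[5↦6]→  6^2 + 4 = 40  −1 ⇒ G_1=39
G_1=39  [base 6] 6^2 + 3  →[6↦7]→  7^2 + 3 = 52  −1 ⇒ G_2=51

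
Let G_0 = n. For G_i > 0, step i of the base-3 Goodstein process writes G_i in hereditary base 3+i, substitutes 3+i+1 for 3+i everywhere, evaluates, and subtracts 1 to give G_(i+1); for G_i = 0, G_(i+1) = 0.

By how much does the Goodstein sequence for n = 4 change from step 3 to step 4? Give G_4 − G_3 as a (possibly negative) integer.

-1

4 —HB3→ 3 + 1 —bump→ 4 + 1 = 5 —(−1)→ 4
4 —HB4→ 4 —bump→ 5 = 5 —(−1)→ 4
4 —HB5→ 4 —bump→ 4 = 4 —(−1)→ 3
3 —HB6→ 3 —bump→ 3 = 3 —(−1)→ 2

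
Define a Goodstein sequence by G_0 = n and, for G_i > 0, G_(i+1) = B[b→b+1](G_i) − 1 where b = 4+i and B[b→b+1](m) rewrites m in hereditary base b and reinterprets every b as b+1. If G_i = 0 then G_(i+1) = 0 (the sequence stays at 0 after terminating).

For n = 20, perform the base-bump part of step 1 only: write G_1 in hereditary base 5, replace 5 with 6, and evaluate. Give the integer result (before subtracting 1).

G_0 = 20. HB_4(20) = 4^2 + 4. Bump = 30. G_1 = 29.
G_1 = 29. HB_5(29) = 5^2 + 4. Bump = 40. G_2 = 39.

40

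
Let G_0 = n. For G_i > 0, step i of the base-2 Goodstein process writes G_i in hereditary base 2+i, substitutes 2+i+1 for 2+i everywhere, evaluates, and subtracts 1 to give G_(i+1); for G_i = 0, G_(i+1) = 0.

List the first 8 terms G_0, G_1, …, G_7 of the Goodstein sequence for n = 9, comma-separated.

9, 81, 1023, 9842, 140743, 2471826, 50333399, 1162263921

(0) 9|_2 = 2^(2 + 1) + 1 ↦ 3^(3 + 1) + 1|_3 = 82 ⇒ 81
(1) 81|_3 = 3^(3 + 1) ↦ 4^(4 + 1)|_4 = 1024 ⇒ 1023
(2) 1023|_4 = 3·4^4 + 3·4^3 + 3·4^2 + 3·4 + 3 ↦ 3·5^5 + 3·5^3 + 3·5^2 + 3·5 + 3|_5 = 9843 ⇒ 9842
(3) 9842|_5 = 3·5^5 + 3·5^3 + 3·5^2 + 3·5 + 2 ↦ 3·6^6 + 3·6^3 + 3·6^2 + 3·6 + 2|_6 = 140744 ⇒ 140743
(4) 140743|_6 = 3·6^6 + 3·6^3 + 3·6^2 + 3·6 + 1 ↦ 3·7^7 + 3·7^3 + 3·7^2 + 3·7 + 1|_7 = 2471827 ⇒ 2471826
(5) 2471826|_7 = 3·7^7 + 3·7^3 + 3·7^2 + 3·7 ↦ 3·8^8 + 3·8^3 + 3·8^2 + 3·8|_8 = 50333400 ⇒ 50333399
(6) 50333399|_8 = 3·8^8 + 3·8^3 + 3·8^2 + 2·8 + 7 ↦ 3·9^9 + 3·9^3 + 3·9^2 + 2·9 + 7|_9 = 1162263922 ⇒ 1162263921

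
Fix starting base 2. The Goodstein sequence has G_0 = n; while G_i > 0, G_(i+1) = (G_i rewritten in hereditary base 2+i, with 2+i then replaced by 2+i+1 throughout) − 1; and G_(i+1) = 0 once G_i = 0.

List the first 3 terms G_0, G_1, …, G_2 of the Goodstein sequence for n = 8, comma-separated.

base 2: 8 = 2^(2 + 1); at 3: 3^(3 + 1) = 81; next = 80
base 3: 80 = 2·3^3 + 2·3^2 + 2·3 + 2; at 4: 2·4^4 + 2·4^2 + 2·4 + 2 = 554; next = 553

8, 80, 553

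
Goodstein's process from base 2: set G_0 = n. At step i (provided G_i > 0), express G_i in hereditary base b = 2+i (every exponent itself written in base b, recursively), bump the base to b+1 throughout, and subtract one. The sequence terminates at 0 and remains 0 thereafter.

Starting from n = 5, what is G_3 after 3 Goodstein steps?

467

base 2: 5 = 2^2 + 1; at 3: 3^3 + 1 = 28; next = 27
base 3: 27 = 3^3; at 4: 4^4 = 256; next = 255
base 4: 255 = 3·4^3 + 3·4^2 + 3·4 + 3; at 5: 3·5^3 + 3·5^2 + 3·5 + 3 = 468; next = 467
base 5: 467 = 3·5^3 + 3·5^2 + 3·5 + 2; at 6: 3·6^3 + 3·6^2 + 3·6 + 2 = 776; next = 775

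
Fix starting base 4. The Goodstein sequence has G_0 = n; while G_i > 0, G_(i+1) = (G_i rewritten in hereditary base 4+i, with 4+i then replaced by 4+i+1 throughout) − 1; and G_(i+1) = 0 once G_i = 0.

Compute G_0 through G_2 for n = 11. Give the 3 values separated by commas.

G_0 = 11. HB_4(11) = 2·4 + 3. Bump = 13. G_1 = 12.
G_1 = 12. HB_5(12) = 2·5 + 2. Bump = 14. G_2 = 13.

11, 12, 13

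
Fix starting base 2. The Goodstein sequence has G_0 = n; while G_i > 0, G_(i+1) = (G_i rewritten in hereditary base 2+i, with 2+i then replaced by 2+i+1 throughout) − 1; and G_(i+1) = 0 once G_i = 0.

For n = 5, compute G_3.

base 2: 5 = 2^2 + 1; at 3: 3^3 + 1 = 28; next = 27
base 3: 27 = 3^3; at 4: 4^4 = 256; next = 255
base 4: 255 = 3·4^3 + 3·4^2 + 3·4 + 3; at 5: 3·5^3 + 3·5^2 + 3·5 + 3 = 468; next = 467
base 5: 467 = 3·5^3 + 3·5^2 + 3·5 + 2; at 6: 3·6^3 + 3·6^2 + 3·6 + 2 = 776; next = 775

467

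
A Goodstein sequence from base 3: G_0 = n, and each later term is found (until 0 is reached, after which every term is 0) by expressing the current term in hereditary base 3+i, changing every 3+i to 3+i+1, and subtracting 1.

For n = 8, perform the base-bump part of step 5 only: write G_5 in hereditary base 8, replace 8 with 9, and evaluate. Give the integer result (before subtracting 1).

G_0=8  [base 3] 2·3 + 2  →[3↦4]→  2·4 + 2 = 10  −1 ⇒ G_1=9
G_1=9  [base 4] 2·4 + 1  →[4↦5]→  2·5 + 1 = 11  −1 ⇒ G_2=10
G_2=10  [base 5] 2·5  →[5↦6]→  2·6 = 12  −1 ⇒ G_3=11
G_3=11  [base 6] 6 + 5  →[6↦7]→  7 + 5 = 12  −1 ⇒ G_4=11
G_4=11  [base 7] 7 + 4  →[7↦8]→  8 + 4 = 12  −1 ⇒ G_5=11
G_5=11  [base 8] 8 + 3  →[8↦9]→  9 + 3 = 12  −1 ⇒ G_6=11

12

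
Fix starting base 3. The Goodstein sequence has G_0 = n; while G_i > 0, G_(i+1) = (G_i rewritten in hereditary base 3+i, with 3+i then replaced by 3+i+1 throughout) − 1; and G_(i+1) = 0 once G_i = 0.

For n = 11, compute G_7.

i=0: 11 = 3^2 + 2 (b=3); 3→4: 4^2 + 2 = 18; 18−1 = 17
i=1: 17 = 4^2 + 1 (b=4); 4→5: 5^2 + 1 = 26; 26−1 = 25
i=2: 25 = 5^2 (b=5); 5→6: 6^2 = 36; 36−1 = 35
i=3: 35 = 5·6 + 5 (b=6); 6→7: 5·7 + 5 = 40; 40−1 = 39
i=4: 39 = 5·7 + 4 (b=7); 7→8: 5·8 + 4 = 44; 44−1 = 43
i=5: 43 = 5·8 + 3 (b=8); 8→9: 5·9 + 3 = 48; 48−1 = 47
i=6: 47 = 5·9 + 2 (b=9); 9→10: 5·10 + 2 = 52; 52−1 = 51

51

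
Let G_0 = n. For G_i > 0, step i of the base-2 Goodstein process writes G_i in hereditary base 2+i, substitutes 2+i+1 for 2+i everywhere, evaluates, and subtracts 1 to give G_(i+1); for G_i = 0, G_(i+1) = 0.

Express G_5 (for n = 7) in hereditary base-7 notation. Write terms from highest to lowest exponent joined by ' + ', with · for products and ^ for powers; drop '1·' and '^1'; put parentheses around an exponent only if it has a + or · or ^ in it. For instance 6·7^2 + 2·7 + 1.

G_0=7  [base 2] 2^2 + 2 + 1  →[2↦3]→  3^3 + 3 + 1 = 31  −1 ⇒ G_1=30
G_1=30  [base 3] 3^3 + 3  →[3↦4]→  4^4 + 4 = 260  −1 ⇒ G_2=259
G_2=259  [base 4] 4^4 + 3  →[4↦5]→  5^5 + 3 = 3128  −1 ⇒ G_3=3127
G_3=3127  [base 5] 5^5 + 2  →[5↦6]→  6^6 + 2 = 46658  −1 ⇒ G_4=46657
G_4=46657  [base 6] 6^6 + 1  →[6↦7]→  7^7 + 1 = 823544  −1 ⇒ G_5=823543

7^7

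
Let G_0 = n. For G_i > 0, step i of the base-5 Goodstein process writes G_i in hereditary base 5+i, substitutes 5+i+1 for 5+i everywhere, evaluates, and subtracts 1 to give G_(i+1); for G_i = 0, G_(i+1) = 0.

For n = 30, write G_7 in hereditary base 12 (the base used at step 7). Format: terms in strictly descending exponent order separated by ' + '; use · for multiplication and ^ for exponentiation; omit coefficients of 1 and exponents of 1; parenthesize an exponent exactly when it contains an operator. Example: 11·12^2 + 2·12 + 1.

(0) 30|_5 = 5^2 + 5 ↦ 6^2 + 6|_6 = 42 ⇒ 41
(1) 41|_6 = 6^2 + 5 ↦ 7^2 + 5|_7 = 54 ⇒ 53
(2) 53|_7 = 7^2 + 4 ↦ 8^2 + 4|_8 = 68 ⇒ 67
(3) 67|_8 = 8^2 + 3 ↦ 9^2 + 3|_9 = 84 ⇒ 83
(4) 83|_9 = 9^2 + 2 ↦ 10^2 + 2|_10 = 102 ⇒ 101
(5) 101|_10 = 10^2 + 1 ↦ 11^2 + 1|_11 = 122 ⇒ 121
(6) 121|_11 = 11^2 ↦ 12^2|_12 = 144 ⇒ 143
(7) 143|_12 = 11·12 + 11 ↦ 11·13 + 11|_13 = 154 ⇒ 153

11·12 + 11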